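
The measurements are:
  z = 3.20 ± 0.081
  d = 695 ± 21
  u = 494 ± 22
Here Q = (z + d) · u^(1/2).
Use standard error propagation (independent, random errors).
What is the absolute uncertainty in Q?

581

Let w = z + d = 698. δw = √(δz² + δd²) = √(0.00656 + 441) = 21.0, so δw/w = 0.0301.
Q is then a monomial in w, u:
δQ/Q = √((δw/w)² + (½·δu/u)²) = √(0.000905 + 0.000496) = 0.0374
Q = 15500, so δQ = 0.0374 × 15500 = 581.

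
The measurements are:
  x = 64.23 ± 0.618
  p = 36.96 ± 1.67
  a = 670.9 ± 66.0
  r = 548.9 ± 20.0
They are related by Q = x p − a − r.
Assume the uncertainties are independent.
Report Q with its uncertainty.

Let w = x·p = 2374. δw/w = √((1·δx/x)² + (1·δp/p)²) = √(9.26e-05 + 0.00204) = 0.0462, so δw = 110.
Q = w − a − r: δQ = √(δw² + δa² + δr²) = √(12000 + 4360 + 400) = 130
Q = 1154.

1154 ± 130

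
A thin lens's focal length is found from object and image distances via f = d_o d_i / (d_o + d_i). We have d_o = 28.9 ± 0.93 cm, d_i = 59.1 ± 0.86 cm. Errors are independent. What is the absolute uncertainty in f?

0.430 cm

∂f/∂d_o = (d_i/(d_o+d_i))² = 0.451;  ∂f/∂d_i = (d_o/(d_o+d_i))² = 0.108
δf = √((∂f/∂d_o · δd_o)² + (∂f/∂d_i · δd_i)²) = √(0.176 + 0.00860) = 0.430 cm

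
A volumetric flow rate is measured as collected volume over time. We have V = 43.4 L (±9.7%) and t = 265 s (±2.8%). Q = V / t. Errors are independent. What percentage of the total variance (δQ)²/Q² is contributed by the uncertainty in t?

7.69%

(δQ/Q)² = (1·δV/V)² + (-1·δt/t)²
  V term: (1×0.0970)² = 0.00941
  t term: (-1×0.0280)² = 0.000784
Total = 0.0102. Share from t = 0.000784/0.0102 = 0.0769.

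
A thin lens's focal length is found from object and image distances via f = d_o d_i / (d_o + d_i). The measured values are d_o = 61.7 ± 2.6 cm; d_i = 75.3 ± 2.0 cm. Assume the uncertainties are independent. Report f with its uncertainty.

∂f/∂d_o = (d_i/(d_o+d_i))² = 0.302;  ∂f/∂d_i = (d_o/(d_o+d_i))² = 0.203
δf = √((∂f/∂d_o · δd_o)² + (∂f/∂d_i · δd_i)²) = √(0.617 + 0.165) = 0.884 cm
f = 33.9 cm.

33.9 ± 0.884 cm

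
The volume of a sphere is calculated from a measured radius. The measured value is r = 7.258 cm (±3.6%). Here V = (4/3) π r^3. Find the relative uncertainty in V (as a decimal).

V ∝ r^3, so δV/V = |3| · δr/r = 3 × 0.0360 = 0.108.

0.108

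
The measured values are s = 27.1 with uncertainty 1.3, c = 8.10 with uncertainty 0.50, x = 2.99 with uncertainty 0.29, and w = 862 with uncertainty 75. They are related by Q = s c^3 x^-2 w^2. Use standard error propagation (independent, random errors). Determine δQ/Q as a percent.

Relative error in a monomial: (δQ/Q)² = Σ (nᵢ · δxᵢ/xᵢ)².
  (1·δs/s)² = (1×0.0480)² = 0.00230;  (3·δc/c)² = (3×0.0617)² = 0.0343;  (-2·δx/x)² = (-2×0.0970)² = 0.0376;  (2·δw/w)² = (2×0.0870)² = 0.0303
δQ/Q = √(0.105) = 0.323

32.3%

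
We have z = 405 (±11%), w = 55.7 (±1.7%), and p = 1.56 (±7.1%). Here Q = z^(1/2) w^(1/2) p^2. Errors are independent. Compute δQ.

55.7

Each factor contributes (exponent × relative error)² to (δQ/Q)²:
  (½·δz/z)² = (0.5×0.110)² = 0.00302;  (½·δw/w)² = (0.5×0.0170)² = 7.23e-05;  (2·δp/p)² = (2×0.0710)² = 0.0202
δQ/Q = √(0.0233) = 0.153
Q = 366, so δQ = 0.153 × 366 = 55.7.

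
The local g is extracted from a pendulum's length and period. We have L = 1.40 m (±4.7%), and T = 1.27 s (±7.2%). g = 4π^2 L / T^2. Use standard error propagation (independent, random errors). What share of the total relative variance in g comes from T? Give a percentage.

(δg/g)² = (1·δL/L)² + (-2·δT/T)²
  L term: (1×0.0470)² = 0.00221
  T term: (-2×0.0720)² = 0.0207
Total = 0.0229. Share from T = 0.0207/0.0229 = 0.904.

90.4%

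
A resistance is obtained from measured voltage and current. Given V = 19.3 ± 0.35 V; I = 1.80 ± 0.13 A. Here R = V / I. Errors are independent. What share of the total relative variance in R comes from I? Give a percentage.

(δR/R)² = (1·δV/V)² + (-1·δI/I)²
  V term: (1×0.0181)² = 0.000329
  I term: (-1×0.0722)² = 0.00522
Total = 0.00554. Share from I = 0.00522/0.00554 = 0.941.

94.1%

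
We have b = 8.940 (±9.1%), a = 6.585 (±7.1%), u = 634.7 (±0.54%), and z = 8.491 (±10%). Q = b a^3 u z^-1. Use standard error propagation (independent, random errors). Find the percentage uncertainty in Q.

25.2%

Q is a product of powers, so relative uncertainties combine in quadrature:
  (1·δb/b)² = (1×0.0910)² = 0.00828;  (3·δa/a)² = (3×0.0710)² = 0.0454;  (1·δu/u)² = (1×0.00540)² = 2.92e-05;  (-1·δz/z)² = (-1×0.100)² = 0.0100
δQ/Q = √(0.0637) = 0.252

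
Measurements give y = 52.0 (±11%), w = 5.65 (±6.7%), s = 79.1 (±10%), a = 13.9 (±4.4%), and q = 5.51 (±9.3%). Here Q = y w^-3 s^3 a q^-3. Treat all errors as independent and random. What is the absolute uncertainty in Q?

5590

Each factor contributes (exponent × relative error)² to (δQ/Q)²:
  (1·δy/y)² = (1×0.110)² = 0.0121;  (-3·δw/w)² = (-3×0.0670)² = 0.0404;  (3·δs/s)² = (3×0.100)² = 0.0900;  (1·δa/a)² = (1×0.0440)² = 0.00194;  (-3·δq/q)² = (-3×0.0930)² = 0.0778
δQ/Q = √(0.222) = 0.471
Q = 11900, so δQ = 0.471 × 11900 = 5590.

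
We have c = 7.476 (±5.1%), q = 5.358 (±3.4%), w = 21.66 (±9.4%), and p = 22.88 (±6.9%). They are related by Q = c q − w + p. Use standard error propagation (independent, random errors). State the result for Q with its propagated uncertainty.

41.28 ± 3.56

Let h = c·q = 40.06. δh/h = √((1·δc/c)² + (1·δq/q)²) = √(0.00260 + 0.00116) = 0.0613, so δh = 2.46.
Q = h − w + p: δQ = √(δh² + δw² + δp²) = √(6.03 + 4.15 + 2.49) = 3.56
Q = 41.28.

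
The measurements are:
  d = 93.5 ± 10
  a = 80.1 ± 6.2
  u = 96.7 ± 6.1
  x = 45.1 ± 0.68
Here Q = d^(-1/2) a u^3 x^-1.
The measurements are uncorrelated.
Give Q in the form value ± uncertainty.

(1.66 ± 0.352) × 10^5

Products/powers → add relative errors in quadrature, weighted by exponent:
  (−½·δd/d)² = (-0.5×0.107)² = 0.00286;  (1·δa/a)² = (1×0.0774)² = 0.00599;  (3·δu/u)² = (3×0.0631)² = 0.0358;  (-1·δx/x)² = (-1×0.0151)² = 0.000227
δQ/Q = √(0.0449) = 0.212
Q = 1.66e+05, so δQ = 0.212 × 1.66e+05 = 35200.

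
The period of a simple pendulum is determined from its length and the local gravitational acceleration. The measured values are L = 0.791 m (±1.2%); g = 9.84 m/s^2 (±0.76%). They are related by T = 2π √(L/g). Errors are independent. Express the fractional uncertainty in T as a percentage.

For a monomial T ∝ L^(1/2), g^(-1/2), fractional errors add in quadrature:
  (½·δL/L)² = (0.5×0.0120)² = 3.6e-05;  (−½·δg/g)² = (-0.5×0.00760)² = 1.44e-05
δT/T = √(5.04e-05) = 0.00710

0.710%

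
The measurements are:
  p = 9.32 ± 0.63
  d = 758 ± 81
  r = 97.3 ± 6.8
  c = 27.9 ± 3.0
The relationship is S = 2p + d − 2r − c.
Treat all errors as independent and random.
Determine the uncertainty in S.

Absolute uncertainties add in quadrature for a linear combination:
  (2·δp)² = 1.59;  (δd)² = 6560;  (2·δr)² = 185;  (δc)² = 9.00
δS = √(6760) = 82.2

82.2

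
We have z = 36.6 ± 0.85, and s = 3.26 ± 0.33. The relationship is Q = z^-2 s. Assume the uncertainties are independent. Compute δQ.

0.000271

Each factor contributes (exponent × relative error)² to (δQ/Q)²:
  (-2·δz/z)² = (-2×0.0232)² = 0.00216;  (1·δs/s)² = (1×0.101)² = 0.0102
δQ/Q = √(0.0124) = 0.111
Q = 0.00243, so δQ = 0.111 × 0.00243 = 0.000271.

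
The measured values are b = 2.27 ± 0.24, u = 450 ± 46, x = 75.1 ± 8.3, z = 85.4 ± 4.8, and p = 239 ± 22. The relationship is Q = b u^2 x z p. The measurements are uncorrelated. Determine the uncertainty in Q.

1.95e+11

Q is a product of powers, so relative uncertainties combine in quadrature:
  (1·δb/b)² = (1×0.106)² = 0.0112;  (2·δu/u)² = (2×0.102)² = 0.0418;  (1·δx/x)² = (1×0.111)² = 0.0122;  (1·δz/z)² = (1×0.0562)² = 0.00316;  (1·δp/p)² = (1×0.0921)² = 0.00847
δQ/Q = √(0.0768) = 0.277
Q = 7.05e+11, so δQ = 0.277 × 7.05e+11 = 1.95e+11.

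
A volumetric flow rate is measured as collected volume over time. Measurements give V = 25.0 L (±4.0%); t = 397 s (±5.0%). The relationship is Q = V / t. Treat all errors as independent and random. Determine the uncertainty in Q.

0.00403 L/s

Since Q is a product/quotient, work with relative uncertainties:
  (1·δV/V)² = (1×0.0400)² = 0.00160;  (-1·δt/t)² = (-1×0.0500)² = 0.00250
δQ/Q = √(0.00410) = 0.0640
Q = 0.0630 L/s, so δQ = 0.0640 × 0.0630 = 0.00403 L/s.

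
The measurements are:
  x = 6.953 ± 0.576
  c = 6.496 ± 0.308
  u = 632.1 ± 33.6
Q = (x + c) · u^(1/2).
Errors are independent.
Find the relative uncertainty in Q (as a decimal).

Let w = x + c = 13.45. δw = √(δx² + δc²) = √(0.332 + 0.0949) = 0.653, so δw/w = 0.0486.
Q is then a monomial in w, u:
δQ/Q = √((δw/w)² + (½·δu/u)²) = √(0.00236 + 0.000706) = 0.0554

0.0554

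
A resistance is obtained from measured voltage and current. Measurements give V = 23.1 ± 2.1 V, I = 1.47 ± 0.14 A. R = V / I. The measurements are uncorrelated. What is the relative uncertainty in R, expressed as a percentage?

13.2%

For a monomial R ∝ V, I^-1, fractional errors add in quadrature:
  (1·δV/V)² = (1×0.0909)² = 0.00826;  (-1·δI/I)² = (-1×0.0952)² = 0.00907
δR/R = √(0.0173) = 0.132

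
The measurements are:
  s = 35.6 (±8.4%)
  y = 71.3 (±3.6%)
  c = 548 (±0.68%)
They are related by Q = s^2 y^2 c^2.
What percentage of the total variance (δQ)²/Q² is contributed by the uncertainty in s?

84.0%

(δQ/Q)² = (2·δs/s)² + (2·δy/y)² + (2·δc/c)²
  s term: (2×0.0840)² = 0.0282
  y term: (2×0.0360)² = 0.00518
  c term: (2×0.00680)² = 0.000185
Total = 0.0336. Share from s = 0.0282/0.0336 = 0.840.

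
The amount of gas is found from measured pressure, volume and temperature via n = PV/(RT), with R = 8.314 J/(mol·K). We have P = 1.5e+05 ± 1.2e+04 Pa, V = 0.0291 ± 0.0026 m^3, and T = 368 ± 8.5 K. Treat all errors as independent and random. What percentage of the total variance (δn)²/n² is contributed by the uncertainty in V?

53.5%

(δn/n)² = (1·δP/P)² + (1·δV/V)² + (-1·δT/T)²
  P term: (1×0.0800)² = 0.00640
  V term: (1×0.0893)² = 0.00798
  T term: (-1×0.0231)² = 0.000534
Total = 0.0149. Share from V = 0.00798/0.0149 = 0.535.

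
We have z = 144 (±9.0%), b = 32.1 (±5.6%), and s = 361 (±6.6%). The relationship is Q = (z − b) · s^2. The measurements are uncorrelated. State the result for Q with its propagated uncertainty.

Let u = z − b = 112. δu = √(δz² + δb²) = √(168 + 3.23) = 13.1, so δu/u = 0.117.
Q is then a monomial in u, s:
δQ/Q = √((δu/u)² + (2·δs/s)²) = √(0.0137 + 0.0174) = 0.176
Q = 1.46e+07, so δQ = 0.176 × 1.46e+07 = 2.57e+06.

(1.46 ± 0.257) × 10^7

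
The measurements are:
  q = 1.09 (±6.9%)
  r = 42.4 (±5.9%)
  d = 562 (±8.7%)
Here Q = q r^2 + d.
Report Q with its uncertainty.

Let p = q·r^2 = 1960. δp/p = √((1·δq/q)² + (2·δr/r)²) = √(0.00476 + 0.0139) = 0.137, so δp = 268.
Q = p + d: δQ = √(δp² + δd²) = √(71700 + 2390) = 272
Q = 2520.

2520 ± 272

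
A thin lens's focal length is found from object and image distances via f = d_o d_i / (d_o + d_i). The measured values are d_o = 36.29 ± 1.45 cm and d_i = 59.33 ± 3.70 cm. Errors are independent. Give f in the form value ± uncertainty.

22.52 ± 0.772 cm

∂f/∂d_o = (d_i/(d_o+d_i))² = 0.385;  ∂f/∂d_i = (d_o/(d_o+d_i))² = 0.144
δf = √((∂f/∂d_o · δd_o)² + (∂f/∂d_i · δd_i)²) = √(0.312 + 0.284) = 0.772 cm
f = 22.52 cm.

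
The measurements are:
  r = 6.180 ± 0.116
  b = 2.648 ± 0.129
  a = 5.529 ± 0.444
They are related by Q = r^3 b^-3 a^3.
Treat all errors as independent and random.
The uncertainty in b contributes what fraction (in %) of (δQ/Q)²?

25.9%

(δQ/Q)² = (3·δr/r)² + (-3·δb/b)² + (3·δa/a)²
  r term: (3×0.0188)² = 0.00317
  b term: (-3×0.0487)² = 0.0214
  a term: (3×0.0803)² = 0.0580
Total = 0.0826. Share from b = 0.0214/0.0826 = 0.259.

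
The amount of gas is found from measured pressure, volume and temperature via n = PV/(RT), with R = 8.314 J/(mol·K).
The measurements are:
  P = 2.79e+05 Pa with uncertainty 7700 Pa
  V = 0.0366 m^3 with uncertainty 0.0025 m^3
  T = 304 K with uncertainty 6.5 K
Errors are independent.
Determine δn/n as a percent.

7.67%

Relative error in a monomial: (δn/n)² = Σ (nᵢ · δxᵢ/xᵢ)².
  (1·δP/P)² = (1×0.0276)² = 0.000762;  (1·δV/V)² = (1×0.0683)² = 0.00467;  (-1·δT/T)² = (-1×0.0214)² = 0.000457
δn/n = √(0.00588) = 0.0767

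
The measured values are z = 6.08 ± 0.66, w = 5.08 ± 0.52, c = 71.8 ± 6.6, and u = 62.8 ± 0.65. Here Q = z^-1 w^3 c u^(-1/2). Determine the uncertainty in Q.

66.1

Each factor contributes (exponent × relative error)² to (δQ/Q)²:
  (-1·δz/z)² = (-1×0.109)² = 0.0118;  (3·δw/w)² = (3×0.102)² = 0.0943;  (1·δc/c)² = (1×0.0919)² = 0.00845;  (−½·δu/u)² = (-0.5×0.0104)² = 2.68e-05
δQ/Q = √(0.115) = 0.338
Q = 195, so δQ = 0.338 × 195 = 66.1.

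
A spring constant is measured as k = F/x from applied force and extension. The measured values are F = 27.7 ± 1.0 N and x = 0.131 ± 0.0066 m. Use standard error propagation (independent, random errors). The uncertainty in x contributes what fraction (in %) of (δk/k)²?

(δk/k)² = (1·δF/F)² + (-1·δx/x)²
  F term: (1×0.0361)² = 0.00130
  x term: (-1×0.0504)² = 0.00254
Total = 0.00384. Share from x = 0.00254/0.00384 = 0.661.

66.1%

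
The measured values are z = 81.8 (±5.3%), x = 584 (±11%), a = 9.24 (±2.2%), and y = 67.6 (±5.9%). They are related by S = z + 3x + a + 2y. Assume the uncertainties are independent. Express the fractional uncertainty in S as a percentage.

9.75%

For a sum/difference, combine absolute errors in quadrature:
  (δz)² = 18.8;  (3·δx)² = 37100;  (δa)² = 0.0413;  (2·δy)² = 63.6
δS = √(37200) = 193
S = 1980, so δS/S = 193/1980 = 0.0975.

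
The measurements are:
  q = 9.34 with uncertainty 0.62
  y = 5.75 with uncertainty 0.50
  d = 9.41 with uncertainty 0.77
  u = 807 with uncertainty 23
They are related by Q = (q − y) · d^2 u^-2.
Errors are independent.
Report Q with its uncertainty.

Let w = q − y = 3.59. δw = √(δq² + δy²) = √(0.384 + 0.250) = 0.796, so δw/w = 0.222.
Q is then a monomial in w, d, u:
δQ/Q = √((δw/w)² + (2·δd/d)² + (-2·δu/u)²) = √(0.0492 + 0.0268 + 0.00325) = 0.282
Q = 0.000488, so δQ = 0.282 × 0.000488 = 0.000137.

0.000488 ± 0.000137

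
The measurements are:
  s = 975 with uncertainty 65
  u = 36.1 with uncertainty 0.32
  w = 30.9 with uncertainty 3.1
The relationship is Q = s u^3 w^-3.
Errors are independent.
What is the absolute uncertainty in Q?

Since Q is a product/quotient, work with relative uncertainties:
  (1·δs/s)² = (1×0.0667)² = 0.00444;  (3·δu/u)² = (3×0.00886)² = 0.000707;  (-3·δw/w)² = (-3×0.100)² = 0.0906
δQ/Q = √(0.0957) = 0.309
Q = 1550, so δQ = 0.309 × 1550 = 481.

481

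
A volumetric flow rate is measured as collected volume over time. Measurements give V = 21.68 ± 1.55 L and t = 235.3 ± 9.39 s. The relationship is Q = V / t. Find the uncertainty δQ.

0.00754 L/s

Each factor contributes (exponent × relative error)² to (δQ/Q)²:
  (1·δV/V)² = (1×0.0715)² = 0.00511;  (-1·δt/t)² = (-1×0.0399)² = 0.00159
δQ/Q = √(0.00670) = 0.0819
Q = 0.09214 L/s, so δQ = 0.0819 × 0.09214 = 0.00754 L/s.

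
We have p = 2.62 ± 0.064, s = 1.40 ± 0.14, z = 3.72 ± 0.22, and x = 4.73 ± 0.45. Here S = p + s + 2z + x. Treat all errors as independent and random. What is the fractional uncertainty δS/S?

0.0400

For a sum/difference, combine absolute errors in quadrature:
  (δp)² = 0.00410;  (δs)² = 0.0196;  (2·δz)² = 0.194;  (δx)² = 0.203
δS = √(0.420) = 0.648
S = 16.2, so δS/S = 0.648/16.2 = 0.0400.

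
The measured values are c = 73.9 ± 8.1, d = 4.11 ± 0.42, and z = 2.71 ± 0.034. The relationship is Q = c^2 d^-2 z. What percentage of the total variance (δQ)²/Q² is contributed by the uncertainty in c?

(δQ/Q)² = (2·δc/c)² + (-2·δd/d)² + (1·δz/z)²
  c term: (2×0.110)² = 0.0481
  d term: (-2×0.102)² = 0.0418
  z term: (1×0.0125)² = 0.000157
Total = 0.0900. Share from c = 0.0481/0.0900 = 0.534.

53.4%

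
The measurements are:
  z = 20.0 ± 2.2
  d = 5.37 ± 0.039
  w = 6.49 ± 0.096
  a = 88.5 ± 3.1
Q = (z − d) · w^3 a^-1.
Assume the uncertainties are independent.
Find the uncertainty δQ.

Let u = z − d = 14.6. δu = √(δz² + δd²) = √(4.84 + 0.00152) = 2.20, so δu/u = 0.150.
Q is then a monomial in u, w, a:
δQ/Q = √((δu/u)² + (3·δw/w)² + (-1·δa/a)²) = √(0.0226 + 0.00197 + 0.00123) = 0.161
Q = 45.2, so δQ = 0.161 × 45.2 = 7.26.

7.26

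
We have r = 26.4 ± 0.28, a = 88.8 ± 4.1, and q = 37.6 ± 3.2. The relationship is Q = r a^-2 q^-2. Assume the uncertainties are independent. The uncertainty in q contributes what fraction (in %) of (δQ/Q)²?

77.0%

(δQ/Q)² = (1·δr/r)² + (-2·δa/a)² + (-2·δq/q)²
  r term: (1×0.0106)² = 0.000112
  a term: (-2×0.0462)² = 0.00853
  q term: (-2×0.0851)² = 0.0290
Total = 0.0376. Share from q = 0.0290/0.0376 = 0.770.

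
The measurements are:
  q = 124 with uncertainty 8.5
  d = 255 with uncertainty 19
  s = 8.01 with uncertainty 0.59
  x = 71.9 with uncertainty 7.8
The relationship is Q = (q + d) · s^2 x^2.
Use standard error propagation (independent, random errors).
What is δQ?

3.37e+07

Let u = q + d = 379. δu = √(δq² + δd²) = √(72.2 + 361) = 20.8, so δu/u = 0.0549.
Q is then a monomial in u, s, x:
δQ/Q = √((δu/u)² + (2·δs/s)² + (2·δx/x)²) = √(0.00302 + 0.0217 + 0.0471) = 0.268
Q = 1.26e+08, so δQ = 0.268 × 1.26e+08 = 3.37e+07.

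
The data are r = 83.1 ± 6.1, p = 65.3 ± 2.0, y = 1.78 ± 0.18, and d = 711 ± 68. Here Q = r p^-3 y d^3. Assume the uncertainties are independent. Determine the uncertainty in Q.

62300

Each factor contributes (exponent × relative error)² to (δQ/Q)²:
  (1·δr/r)² = (1×0.0734)² = 0.00539;  (-3·δp/p)² = (-3×0.0306)² = 0.00844;  (1·δy/y)² = (1×0.101)² = 0.0102;  (3·δd/d)² = (3×0.0956)² = 0.0823
δQ/Q = √(0.106) = 0.326
Q = 1.91e+05, so δQ = 0.326 × 1.91e+05 = 62300.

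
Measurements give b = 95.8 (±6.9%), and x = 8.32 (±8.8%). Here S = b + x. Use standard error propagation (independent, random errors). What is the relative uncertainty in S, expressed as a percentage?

6.39%

Absolute uncertainties add in quadrature for a linear combination:
  (δb)² = 43.7;  (δx)² = 0.536
δS = √(44.2) = 6.65
S = 104, so δS/S = 6.65/104 = 0.0639.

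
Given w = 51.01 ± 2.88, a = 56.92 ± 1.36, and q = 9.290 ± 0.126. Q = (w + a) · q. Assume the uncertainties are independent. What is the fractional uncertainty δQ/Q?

0.0325

Let u = w + a = 107.9. δu = √(δw² + δa²) = √(8.29 + 1.85) = 3.18, so δu/u = 0.0295.
Q is then a monomial in u, q:
δQ/Q = √((δu/u)² + (1·δq/q)²) = √(0.000871 + 0.000184) = 0.0325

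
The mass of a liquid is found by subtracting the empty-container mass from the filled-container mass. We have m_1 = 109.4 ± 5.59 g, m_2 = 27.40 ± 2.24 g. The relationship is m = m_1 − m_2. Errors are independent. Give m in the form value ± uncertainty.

Absolute uncertainties add in quadrature for a linear combination:
  (δm_1)² = 31.2;  (δm_2)² = 5.02
δm = √(36.3) = 6.02 g
m = 82.00 g.

82.00 ± 6.02 g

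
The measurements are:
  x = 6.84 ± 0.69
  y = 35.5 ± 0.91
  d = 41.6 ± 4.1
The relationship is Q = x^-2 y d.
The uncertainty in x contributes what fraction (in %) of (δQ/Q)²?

(δQ/Q)² = (-2·δx/x)² + (1·δy/y)² + (1·δd/d)²
  x term: (-2×0.101)² = 0.0407
  y term: (1×0.0256)² = 0.000657
  d term: (1×0.0986)² = 0.00971
Total = 0.0511. Share from x = 0.0407/0.0511 = 0.797.

79.7%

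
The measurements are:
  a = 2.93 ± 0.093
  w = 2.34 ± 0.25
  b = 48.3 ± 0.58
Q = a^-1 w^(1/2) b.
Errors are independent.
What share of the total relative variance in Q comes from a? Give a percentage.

(δQ/Q)² = (-1·δa/a)² + (½·δw/w)² + (1·δb/b)²
  a term: (-1×0.0317)² = 0.00101
  w term: (0.5×0.107)² = 0.00285
  b term: (1×0.0120)² = 0.000144
Total = 0.00401. Share from a = 0.00101/0.00401 = 0.252.

25.2%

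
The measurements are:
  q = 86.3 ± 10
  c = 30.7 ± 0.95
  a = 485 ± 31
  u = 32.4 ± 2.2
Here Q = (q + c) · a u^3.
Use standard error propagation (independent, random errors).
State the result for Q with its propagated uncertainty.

Let w = q + c = 117. δw = √(δq² + δc²) = √(100 + 0.902) = 10.0, so δw/w = 0.0859.
Q is then a monomial in w, a, u:
δQ/Q = √((δw/w)² + (1·δa/a)² + (3·δu/u)²) = √(0.00737 + 0.00409 + 0.0415) = 0.230
Q = 1.93e+09, so δQ = 0.230 × 1.93e+09 = 4.44e+08.

(1.93 ± 0.444) × 10^9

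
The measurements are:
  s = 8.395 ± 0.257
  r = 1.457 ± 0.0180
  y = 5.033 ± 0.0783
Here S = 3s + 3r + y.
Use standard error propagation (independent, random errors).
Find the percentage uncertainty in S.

2.25%

S is a linear combination, so absolute uncertainties add in quadrature:
  (3·δs)² = 0.594;  (3·δr)² = 0.00292;  (δy)² = 0.00613
δS = √(0.603) = 0.777
S = 34.59, so δS/S = 0.777/34.59 = 0.0225.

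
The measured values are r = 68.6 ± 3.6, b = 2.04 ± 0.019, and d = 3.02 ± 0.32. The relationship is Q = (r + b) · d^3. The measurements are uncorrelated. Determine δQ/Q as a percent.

Let u = r + b = 70.6. δu = √(δr² + δb²) = √(13.0 + 0.000361) = 3.60, so δu/u = 0.0510.
Q is then a monomial in u, d:
δQ/Q = √((δu/u)² + (3·δd/d)²) = √(0.00260 + 0.101) = 0.322

32.2%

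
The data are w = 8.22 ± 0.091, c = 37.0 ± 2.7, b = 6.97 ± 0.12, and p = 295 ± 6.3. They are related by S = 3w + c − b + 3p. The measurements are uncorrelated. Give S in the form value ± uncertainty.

940 ± 19.1

Sums and differences: (δS)² = Σ (cᵢ δxᵢ)².
  (3·δw)² = 0.0745;  (δc)² = 7.29;  (δb)² = 0.0144;  (3·δp)² = 357
δS = √(365) = 19.1
S = 940.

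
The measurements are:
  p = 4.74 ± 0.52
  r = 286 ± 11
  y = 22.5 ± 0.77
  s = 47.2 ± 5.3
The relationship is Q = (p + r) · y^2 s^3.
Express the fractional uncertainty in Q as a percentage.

34.6%

Let u = p + r = 291. δu = √(δp² + δr²) = √(0.270 + 121) = 11.0, so δu/u = 0.0379.
Q is then a monomial in u, y, s:
δQ/Q = √((δu/u)² + (2·δy/y)² + (3·δs/s)²) = √(0.00143 + 0.00468 + 0.113) = 0.346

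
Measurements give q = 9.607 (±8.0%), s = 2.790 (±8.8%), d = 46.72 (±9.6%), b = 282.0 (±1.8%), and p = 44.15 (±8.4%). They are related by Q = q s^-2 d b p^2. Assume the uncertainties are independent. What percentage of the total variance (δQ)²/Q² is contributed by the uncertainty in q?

(δQ/Q)² = (1·δq/q)² + (-2·δs/s)² + (1·δd/d)² + (1·δb/b)² + (2·δp/p)²
  q term: (1×0.0800)² = 0.00640
  s term: (-2×0.0880)² = 0.0310
  d term: (1×0.0960)² = 0.00922
  b term: (1×0.0180)² = 0.000324
  p term: (2×0.0840)² = 0.0282
Total = 0.0751. Share from q = 0.00640/0.0751 = 0.0852.

8.52%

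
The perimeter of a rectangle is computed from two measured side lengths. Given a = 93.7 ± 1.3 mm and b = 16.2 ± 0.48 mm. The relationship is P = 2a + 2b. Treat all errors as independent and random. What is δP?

2.77 mm

Sums and differences: (δP)² = Σ (cᵢ δxᵢ)².
  (2·δa)² = 6.76;  (2·δb)² = 0.922
δP = √(7.68) = 2.77 mm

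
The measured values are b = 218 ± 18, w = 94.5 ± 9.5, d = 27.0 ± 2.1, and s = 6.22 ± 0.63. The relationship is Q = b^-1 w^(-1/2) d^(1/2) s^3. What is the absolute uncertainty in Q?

0.190

Relative error in a monomial: (δQ/Q)² = Σ (nᵢ · δxᵢ/xᵢ)².
  (-1·δb/b)² = (-1×0.0826)² = 0.00682;  (−½·δw/w)² = (-0.5×0.101)² = 0.00253;  (½·δd/d)² = (0.5×0.0778)² = 0.00151;  (3·δs/s)² = (3×0.101)² = 0.0923
δQ/Q = √(0.103) = 0.321
Q = 0.590, so δQ = 0.321 × 0.590 = 0.190.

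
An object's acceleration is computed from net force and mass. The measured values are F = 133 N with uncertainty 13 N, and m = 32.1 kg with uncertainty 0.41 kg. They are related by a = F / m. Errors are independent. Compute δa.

Since a is a product/quotient, work with relative uncertainties:
  (1·δF/F)² = (1×0.0977)² = 0.00955;  (-1·δm/m)² = (-1×0.0128)² = 0.000163
δa/a = √(0.00972) = 0.0986
a = 4.14 m/s^2, so δa = 0.0986 × 4.14 = 0.408 m/s^2.

0.408 m/s^2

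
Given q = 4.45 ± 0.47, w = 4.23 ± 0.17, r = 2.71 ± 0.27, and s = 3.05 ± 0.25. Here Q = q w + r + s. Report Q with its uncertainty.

Let p = q·w = 18.8. δp/p = √((1·δq/q)² + (1·δw/w)²) = √(0.0112 + 0.00162) = 0.113, so δp = 2.13.
Q = p + r + s: δQ = √(δp² + δr² + δs²) = √(4.52 + 0.0729 + 0.0625) = 2.16
Q = 24.6.

24.6 ± 2.16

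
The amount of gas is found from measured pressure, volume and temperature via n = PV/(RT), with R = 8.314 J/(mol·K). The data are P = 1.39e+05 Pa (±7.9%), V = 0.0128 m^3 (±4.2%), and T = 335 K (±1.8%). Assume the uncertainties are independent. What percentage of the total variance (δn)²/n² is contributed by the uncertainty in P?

74.9%

(δn/n)² = (1·δP/P)² + (1·δV/V)² + (-1·δT/T)²
  P term: (1×0.0790)² = 0.00624
  V term: (1×0.0420)² = 0.00176
  T term: (-1×0.0180)² = 0.000324
Total = 0.00833. Share from P = 0.00624/0.00833 = 0.749.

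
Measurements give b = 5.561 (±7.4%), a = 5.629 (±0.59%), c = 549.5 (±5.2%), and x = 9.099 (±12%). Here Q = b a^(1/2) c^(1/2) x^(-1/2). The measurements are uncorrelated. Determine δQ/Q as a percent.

Since Q is a product/quotient, work with relative uncertainties:
  (1·δb/b)² = (1×0.0740)² = 0.00548;  (½·δa/a)² = (0.5×0.00590)² = 8.7e-06;  (½·δc/c)² = (0.5×0.0520)² = 0.000676;  (−½·δx/x)² = (-0.5×0.120)² = 0.00360
δQ/Q = √(0.00976) = 0.0988

9.88%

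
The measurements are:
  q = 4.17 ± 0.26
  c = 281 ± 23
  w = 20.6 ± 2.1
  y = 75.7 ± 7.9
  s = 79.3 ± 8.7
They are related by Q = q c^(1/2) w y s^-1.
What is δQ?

271

Relative error in a monomial: (δQ/Q)² = Σ (nᵢ · δxᵢ/xᵢ)².
  (1·δq/q)² = (1×0.0624)² = 0.00389;  (½·δc/c)² = (0.5×0.0819)² = 0.00167;  (1·δw/w)² = (1×0.102)² = 0.0104;  (1·δy/y)² = (1×0.104)² = 0.0109;  (-1·δs/s)² = (-1×0.110)² = 0.0120
δQ/Q = √(0.0389) = 0.197
Q = 1370, so δQ = 0.197 × 1370 = 271.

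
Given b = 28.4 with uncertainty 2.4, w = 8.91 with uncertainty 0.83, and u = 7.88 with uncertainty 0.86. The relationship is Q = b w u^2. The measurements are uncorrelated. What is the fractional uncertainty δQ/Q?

For a monomial Q ∝ b, w, u^2, fractional errors add in quadrature:
  (1·δb/b)² = (1×0.0845)² = 0.00714;  (1·δw/w)² = (1×0.0932)² = 0.00868;  (2·δu/u)² = (2×0.109)² = 0.0476
δQ/Q = √(0.0635) = 0.252

0.252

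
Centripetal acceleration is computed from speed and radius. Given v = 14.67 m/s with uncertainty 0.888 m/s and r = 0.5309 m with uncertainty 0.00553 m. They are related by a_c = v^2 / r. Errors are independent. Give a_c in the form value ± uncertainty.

Each factor contributes (exponent × relative error)² to (δa_c/a_c)²:
  (2·δv/v)² = (2×0.0605)² = 0.0147;  (-1·δr/r)² = (-1×0.0104)² = 0.000108
δa_c/a_c = √(0.0148) = 0.122
a_c = 405.4 m/s^2, so δa_c = 0.122 × 405.4 = 49.3 m/s^2.

405.4 ± 49.3 m/s^2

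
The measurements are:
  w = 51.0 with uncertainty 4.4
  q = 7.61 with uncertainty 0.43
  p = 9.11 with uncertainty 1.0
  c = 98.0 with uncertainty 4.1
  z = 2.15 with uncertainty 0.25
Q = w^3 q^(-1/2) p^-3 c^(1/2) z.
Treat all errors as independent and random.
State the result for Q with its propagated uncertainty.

For a monomial Q ∝ w^3, q^(-1/2), p^-3, c^(1/2), z, fractional errors add in quadrature:
  (3·δw/w)² = (3×0.0863)² = 0.0670;  (−½·δq/q)² = (-0.5×0.0565)² = 0.000798;  (-3·δp/p)² = (-3×0.110)² = 0.108;  (½·δc/c)² = (0.5×0.0418)² = 0.000438;  (1·δz/z)² = (1×0.116)² = 0.0135
δQ/Q = √(0.190) = 0.436
Q = 1350, so δQ = 0.436 × 1350 = 590.

1350 ± 590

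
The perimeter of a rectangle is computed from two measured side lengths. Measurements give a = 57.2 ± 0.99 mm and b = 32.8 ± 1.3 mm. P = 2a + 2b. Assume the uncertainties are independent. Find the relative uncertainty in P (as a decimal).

P is a linear combination, so absolute uncertainties add in quadrature:
  (2·δa)² = 3.92;  (2·δb)² = 6.76
δP = √(10.7) = 3.27 mm
P = 180 mm, so δP/P = 3.27/180 = 0.0182.

0.0182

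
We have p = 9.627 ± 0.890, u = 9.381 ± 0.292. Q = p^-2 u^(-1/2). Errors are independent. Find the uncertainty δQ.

Q is a product of powers, so relative uncertainties combine in quadrature:
  (-2·δp/p)² = (-2×0.0924)² = 0.0342;  (−½·δu/u)² = (-0.5×0.0311)² = 0.000242
δQ/Q = √(0.0344) = 0.186
Q = 0.003523, so δQ = 0.186 × 0.003523 = 0.000654.

0.000654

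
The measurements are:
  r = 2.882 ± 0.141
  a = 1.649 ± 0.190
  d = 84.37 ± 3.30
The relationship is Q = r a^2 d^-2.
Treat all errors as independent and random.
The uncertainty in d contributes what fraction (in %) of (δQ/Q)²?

9.93%

(δQ/Q)² = (1·δr/r)² + (2·δa/a)² + (-2·δd/d)²
  r term: (1×0.0489)² = 0.00239
  a term: (2×0.115)² = 0.0531
  d term: (-2×0.0391)² = 0.00612
Total = 0.0616. Share from d = 0.00612/0.0616 = 0.0993.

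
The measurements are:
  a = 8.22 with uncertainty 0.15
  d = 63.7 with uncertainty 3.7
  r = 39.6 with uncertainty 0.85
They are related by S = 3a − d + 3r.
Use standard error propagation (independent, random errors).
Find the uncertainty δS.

4.52

Each term contributes (cᵢ δxᵢ)² to (δS)²:
  (3·δa)² = 0.202;  (δd)² = 13.7;  (3·δr)² = 6.50
δS = √(20.4) = 4.52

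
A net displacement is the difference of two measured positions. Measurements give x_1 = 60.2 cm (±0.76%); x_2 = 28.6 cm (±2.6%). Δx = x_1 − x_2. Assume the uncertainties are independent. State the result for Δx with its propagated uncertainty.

Absolute uncertainties add in quadrature for a linear combination:
  (δx_1)² = 0.209;  (δx_2)² = 0.553
δΔx = √(0.762) = 0.873 cm
Δx = 31.6 cm.

31.6 ± 0.873 cm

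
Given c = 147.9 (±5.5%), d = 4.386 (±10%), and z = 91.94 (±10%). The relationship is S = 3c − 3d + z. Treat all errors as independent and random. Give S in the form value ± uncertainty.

Each term contributes (cᵢ δxᵢ)² to (δS)²:
  (3·δc)² = 596;  (3·δd)² = 1.73;  (δz)² = 84.5
δS = √(682) = 26.1
S = 522.5.

522.5 ± 26.1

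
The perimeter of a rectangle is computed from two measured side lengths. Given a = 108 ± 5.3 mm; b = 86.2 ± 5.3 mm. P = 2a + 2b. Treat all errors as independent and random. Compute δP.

P is a linear combination, so absolute uncertainties add in quadrature:
  (2·δa)² = 112;  (2·δb)² = 112
δP = √(225) = 15.0 mm

15.0 mm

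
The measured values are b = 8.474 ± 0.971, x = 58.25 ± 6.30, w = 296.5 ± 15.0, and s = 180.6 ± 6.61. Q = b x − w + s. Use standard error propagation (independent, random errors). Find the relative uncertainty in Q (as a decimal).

0.210

Let p = b·x = 493.6. δp/p = √((1·δb/b)² + (1·δx/x)²) = √(0.0131 + 0.0117) = 0.158, so δp = 77.8.
Q = p − w + s: δQ = √(δp² + δw² + δs²) = √(6050 + 225 + 43.7) = 79.5
Q = 377.7, so δQ/Q = 79.5/377.7 = 0.210.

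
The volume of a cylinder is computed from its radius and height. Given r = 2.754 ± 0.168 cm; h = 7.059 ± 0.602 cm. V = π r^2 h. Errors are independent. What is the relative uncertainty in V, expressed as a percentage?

14.9%

Since V is a product/quotient, work with relative uncertainties:
  (2·δr/r)² = (2×0.0610)² = 0.0149;  (1·δh/h)² = (1×0.0853)² = 0.00727
δV/V = √(0.0222) = 0.149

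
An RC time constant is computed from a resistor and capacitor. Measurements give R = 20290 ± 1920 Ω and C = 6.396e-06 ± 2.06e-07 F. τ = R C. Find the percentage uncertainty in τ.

Each factor contributes (exponent × relative error)² to (δτ/τ)²:
  (1·δR/R)² = (1×0.0946)² = 0.00895;  (1·δC/C)² = (1×0.0322)² = 0.00104
δτ/τ = √(0.00999) = 0.1000

10.00%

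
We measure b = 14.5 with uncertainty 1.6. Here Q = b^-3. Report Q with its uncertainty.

Since Q is a product/quotient, work with relative uncertainties:
  (-3·δb/b)² = (-3×0.110)² = 0.110
δQ/Q = √(0.110) = 0.331
Q = 0.000328, so δQ = 0.331 × 0.000328 = 0.000109.

0.000328 ± 0.000109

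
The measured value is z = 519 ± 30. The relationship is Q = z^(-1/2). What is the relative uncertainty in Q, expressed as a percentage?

2.89%

Q ∝ z^(-1/2), so δQ/Q = |−½| · δz/z = 0.5 × 0.0578 = 0.0289.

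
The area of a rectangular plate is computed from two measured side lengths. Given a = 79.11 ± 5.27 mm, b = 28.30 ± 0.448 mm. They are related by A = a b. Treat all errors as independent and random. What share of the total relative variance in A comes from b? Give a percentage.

5.35%

(δA/A)² = (1·δa/a)² + (1·δb/b)²
  a term: (1×0.0666)² = 0.00444
  b term: (1×0.0158)² = 0.000251
Total = 0.00469. Share from b = 0.000251/0.00469 = 0.0535.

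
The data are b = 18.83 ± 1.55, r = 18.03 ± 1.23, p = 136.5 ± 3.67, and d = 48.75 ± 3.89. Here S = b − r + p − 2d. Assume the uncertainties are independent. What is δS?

For a sum/difference, combine absolute errors in quadrature:
  (δb)² = 2.40;  (δr)² = 1.51;  (δp)² = 13.5;  (2·δd)² = 60.5
δS = √(77.9) = 8.83

8.83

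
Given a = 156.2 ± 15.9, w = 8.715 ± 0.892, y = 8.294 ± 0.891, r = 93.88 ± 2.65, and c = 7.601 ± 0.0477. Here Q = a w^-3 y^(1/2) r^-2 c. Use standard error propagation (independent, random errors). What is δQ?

Products/powers → add relative errors in quadrature, weighted by exponent:
  (1·δa/a)² = (1×0.102)² = 0.0104;  (-3·δw/w)² = (-3×0.102)² = 0.0943;  (½·δy/y)² = (0.5×0.107)² = 0.00289;  (-2·δr/r)² = (-2×0.0282)² = 0.00319;  (1·δc/c)² = (1×0.00628)² = 3.94e-05
δQ/Q = √(0.111) = 0.333
Q = 0.0005861, so δQ = 0.333 × 0.0005861 = 0.000195.

0.000195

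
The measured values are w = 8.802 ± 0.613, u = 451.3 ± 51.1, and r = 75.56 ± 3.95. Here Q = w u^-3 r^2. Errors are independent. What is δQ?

0.000198

Products/powers → add relative errors in quadrature, weighted by exponent:
  (1·δw/w)² = (1×0.0696)² = 0.00485;  (-3·δu/u)² = (-3×0.113)² = 0.115;  (2·δr/r)² = (2×0.0523)² = 0.0109
δQ/Q = √(0.131) = 0.362
Q = 0.0005467, so δQ = 0.362 × 0.0005467 = 0.000198.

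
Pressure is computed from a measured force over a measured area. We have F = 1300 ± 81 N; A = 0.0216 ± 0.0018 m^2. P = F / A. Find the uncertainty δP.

6260 Pa

Relative error in a monomial: (δP/P)² = Σ (nᵢ · δxᵢ/xᵢ)².
  (1·δF/F)² = (1×0.0623)² = 0.00388;  (-1·δA/A)² = (-1×0.0833)² = 0.00694
δP/P = √(0.0108) = 0.104
P = 60200 Pa, so δP = 0.104 × 60200 = 6260 Pa.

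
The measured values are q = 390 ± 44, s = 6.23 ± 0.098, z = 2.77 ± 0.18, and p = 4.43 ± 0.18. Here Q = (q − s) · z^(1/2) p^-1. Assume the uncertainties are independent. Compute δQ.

Let u = q − s = 384. δu = √(δq² + δs²) = √(1940 + 0.00960) = 44.0, so δu/u = 0.115.
Q is then a monomial in u, z, p:
δQ/Q = √((δu/u)² + (½·δz/z)² + (-1·δp/p)²) = √(0.0131 + 0.00106 + 0.00165) = 0.126
Q = 144, so δQ = 0.126 × 144 = 18.2.

18.2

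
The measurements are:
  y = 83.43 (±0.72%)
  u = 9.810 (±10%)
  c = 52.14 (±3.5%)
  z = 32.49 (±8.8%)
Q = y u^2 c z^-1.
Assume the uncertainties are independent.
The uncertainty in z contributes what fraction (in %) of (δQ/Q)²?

(δQ/Q)² = (1·δy/y)² + (2·δu/u)² + (1·δc/c)² + (-1·δz/z)²
  y term: (1×0.00720)² = 5.18e-05
  u term: (2×0.100)² = 0.0400
  c term: (1×0.0350)² = 0.00123
  z term: (-1×0.0880)² = 0.00774
Total = 0.0490. Share from z = 0.00774/0.0490 = 0.158.

15.8%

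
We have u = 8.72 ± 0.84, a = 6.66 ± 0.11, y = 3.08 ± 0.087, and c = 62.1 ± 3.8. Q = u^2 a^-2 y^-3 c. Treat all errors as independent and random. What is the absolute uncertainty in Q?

0.808

For a monomial Q ∝ u^2, a^-2, y^-3, c, fractional errors add in quadrature:
  (2·δu/u)² = (2×0.0963)² = 0.0371;  (-2·δa/a)² = (-2×0.0165)² = 0.00109;  (-3·δy/y)² = (-3×0.0282)² = 0.00718;  (1·δc/c)² = (1×0.0612)² = 0.00374
δQ/Q = √(0.0491) = 0.222
Q = 3.64, so δQ = 0.222 × 3.64 = 0.808.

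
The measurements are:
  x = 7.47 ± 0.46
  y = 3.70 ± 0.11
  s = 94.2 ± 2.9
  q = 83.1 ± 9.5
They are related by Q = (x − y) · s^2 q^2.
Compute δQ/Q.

0.268

Let u = x − y = 3.77. δu = √(δx² + δy²) = √(0.212 + 0.0121) = 0.473, so δu/u = 0.125.
Q is then a monomial in u, s, q:
δQ/Q = √((δu/u)² + (2·δs/s)² + (2·δq/q)²) = √(0.0157 + 0.00379 + 0.0523) = 0.268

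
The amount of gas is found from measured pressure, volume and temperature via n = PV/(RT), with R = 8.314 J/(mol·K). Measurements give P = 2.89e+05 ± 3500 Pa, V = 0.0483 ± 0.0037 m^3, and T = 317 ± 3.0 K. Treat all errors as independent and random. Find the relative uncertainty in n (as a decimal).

0.0781

Each factor contributes (exponent × relative error)² to (δn/n)²:
  (1·δP/P)² = (1×0.0121)² = 0.000147;  (1·δV/V)² = (1×0.0766)² = 0.00587;  (-1·δT/T)² = (-1×0.00946)² = 8.96e-05
δn/n = √(0.00610) = 0.0781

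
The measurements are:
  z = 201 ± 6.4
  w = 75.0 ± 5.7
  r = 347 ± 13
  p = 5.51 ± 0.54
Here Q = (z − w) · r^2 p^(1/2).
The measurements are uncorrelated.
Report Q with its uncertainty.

Let u = z − w = 126. δu = √(δz² + δw²) = √(41.0 + 32.5) = 8.57, so δu/u = 0.0680.
Q is then a monomial in u, r, p:
δQ/Q = √((δu/u)² + (2·δr/r)² + (½·δp/p)²) = √(0.00463 + 0.00561 + 0.00240) = 0.112
Q = 3.56e+07, so δQ = 0.112 × 3.56e+07 = 4e+06.

(3.56 ± 0.400) × 10^7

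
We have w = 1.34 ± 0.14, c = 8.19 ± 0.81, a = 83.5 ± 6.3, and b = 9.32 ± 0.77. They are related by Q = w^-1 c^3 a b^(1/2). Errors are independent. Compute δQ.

Each factor contributes (exponent × relative error)² to (δQ/Q)²:
  (-1·δw/w)² = (-1×0.104)² = 0.0109;  (3·δc/c)² = (3×0.0989)² = 0.0880;  (1·δa/a)² = (1×0.0754)² = 0.00569;  (½·δb/b)² = (0.5×0.0826)² = 0.00171
δQ/Q = √(0.106) = 0.326
Q = 1.05e+05, so δQ = 0.326 × 1.05e+05 = 34100.

34100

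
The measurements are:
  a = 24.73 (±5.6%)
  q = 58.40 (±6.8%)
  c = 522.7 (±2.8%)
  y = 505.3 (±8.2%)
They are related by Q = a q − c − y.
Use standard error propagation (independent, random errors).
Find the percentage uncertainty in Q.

Let p = a·q = 1444. δp/p = √((1·δa/a)² + (1·δq/q)²) = √(0.00314 + 0.00462) = 0.0881, so δp = 127.
Q = p − c − y: δQ = √(δp² + δc² + δy²) = √(16200 + 214 + 1720) = 135
Q = 416.2, so δQ/Q = 135/416.2 = 0.323.

32.3%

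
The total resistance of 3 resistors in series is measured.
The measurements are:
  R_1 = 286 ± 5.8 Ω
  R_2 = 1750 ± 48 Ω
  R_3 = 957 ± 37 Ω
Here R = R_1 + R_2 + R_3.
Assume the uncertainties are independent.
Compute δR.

Each term contributes (cᵢ δxᵢ)² to (δR)²:
  (δR_1)² = 33.6;  (δR_2)² = 2300;  (δR_3)² = 1370
δR = √(3710) = 60.9 Ω

60.9 Ω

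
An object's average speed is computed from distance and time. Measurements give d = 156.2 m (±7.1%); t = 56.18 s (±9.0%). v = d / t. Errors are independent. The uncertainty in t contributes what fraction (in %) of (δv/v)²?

61.6%

(δv/v)² = (1·δd/d)² + (-1·δt/t)²
  d term: (1×0.0710)² = 0.00504
  t term: (-1×0.0900)² = 0.00810
Total = 0.0131. Share from t = 0.00810/0.0131 = 0.616.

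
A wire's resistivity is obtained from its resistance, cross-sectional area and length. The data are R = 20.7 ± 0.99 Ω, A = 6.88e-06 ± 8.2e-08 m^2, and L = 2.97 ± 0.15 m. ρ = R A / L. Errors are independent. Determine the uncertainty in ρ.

3.38e-06 Ω·m

Relative error in a monomial: (δρ/ρ)² = Σ (nᵢ · δxᵢ/xᵢ)².
  (1·δR/R)² = (1×0.0478)² = 0.00229;  (1·δA/A)² = (1×0.0119)² = 0.000142;  (-1·δL/L)² = (-1×0.0505)² = 0.00255
δρ/ρ = √(0.00498) = 0.0706
ρ = 4.8e-05 Ω·m, so δρ = 0.0706 × 4.8e-05 = 3.38e-06 Ω·m.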